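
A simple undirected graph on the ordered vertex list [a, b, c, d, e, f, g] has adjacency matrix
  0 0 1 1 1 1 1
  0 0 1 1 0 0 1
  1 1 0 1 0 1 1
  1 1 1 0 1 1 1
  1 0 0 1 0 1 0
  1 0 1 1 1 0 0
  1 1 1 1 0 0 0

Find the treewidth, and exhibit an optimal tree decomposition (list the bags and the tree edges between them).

Treewidth 3.
One optimal decomposition is:
Bags: B1 = {a, c, d, g}  B2 = {a, c, d, f}  B3 = {a, d, e, f}  B4 = {b, c, d, g}
Tree: B1–B2, B2–B3, B1–B4

Every bag has size at most 4, so the width is 4 − 1 = 3 and tw(G) ≤ 3. On the other hand G contains the 4-clique {a, d, e, f}. A clique must lie in a single bag of any decomposition, so no decomposition can have width below 3. Combining the bounds, tw(G) = 3.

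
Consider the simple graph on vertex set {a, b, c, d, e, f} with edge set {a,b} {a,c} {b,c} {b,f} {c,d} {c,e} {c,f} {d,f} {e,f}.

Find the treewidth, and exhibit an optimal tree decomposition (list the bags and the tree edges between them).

Treewidth 2.
Bags: B1 = {b, c, f}  B2 = {c, e, f}  B3 = {c, d, f}  B4 = {a, b, c}
Tree: B1–B2, B1–B3, B1–B4

Every bag has size at most 3, so the width is 3 − 1 = 2 and tw(G) ≤ 2. On the other hand G contains the 3-clique {a, b, c}. A clique must lie in a single bag of any decomposition, so no decomposition can have width below 2. Hence tw(G) = 2 exactly.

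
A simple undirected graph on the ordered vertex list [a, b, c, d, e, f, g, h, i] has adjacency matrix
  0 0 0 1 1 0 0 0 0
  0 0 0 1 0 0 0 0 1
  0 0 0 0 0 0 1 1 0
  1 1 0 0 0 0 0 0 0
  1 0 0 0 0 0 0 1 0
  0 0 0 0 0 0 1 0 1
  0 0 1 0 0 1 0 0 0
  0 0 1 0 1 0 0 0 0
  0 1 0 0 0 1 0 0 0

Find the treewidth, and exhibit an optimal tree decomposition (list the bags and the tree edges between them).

Treewidth 2.
Bags: B1 = {b, f, i}  B2 = {b, f, g}  B3 = {b, c, g}  B4 = {b, c, h}  B5 = {b, e, h}  B6 = {a, b, e}  B7 = {a, b, d}
Tree: B1–B2, B2–B3, B3–B4, B4–B5, B5–B6, B6–B7

Each bag holds 3 vertices, so the decomposition has width 2, which upper-bounds the treewidth. For the lower bound, G contains the cycle b–i–f–g–c–h–e–a–d–b, so G is not a forest; only forests have treewidth ≤ 1, hence tw(G) ≥ 2. Hence tw(G) = 2 exactly.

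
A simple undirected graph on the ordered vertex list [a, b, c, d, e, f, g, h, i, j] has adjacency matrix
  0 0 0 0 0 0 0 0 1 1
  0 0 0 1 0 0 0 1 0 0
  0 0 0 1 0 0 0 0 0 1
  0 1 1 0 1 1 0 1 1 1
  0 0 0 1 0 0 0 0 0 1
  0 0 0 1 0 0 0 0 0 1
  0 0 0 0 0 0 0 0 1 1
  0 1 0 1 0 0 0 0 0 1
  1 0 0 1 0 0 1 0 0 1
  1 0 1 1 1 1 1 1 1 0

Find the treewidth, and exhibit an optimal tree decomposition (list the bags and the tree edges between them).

Treewidth 2.
Bags: B1 = {d, h, j}  B2 = {d, i, j}  B3 = {d, f, j}  B4 = {a, i, j}  B5 = {b, d, h}  B6 = {c, d, j}  B7 = {g, i, j}  B8 = {d, e, j}
Tree: B1–B2, B2–B3, B2–B4, B1–B5, B1–B6, B2–B7, B1–B8

Each bag holds 3 vertices, so the decomposition has width 2, which upper-bounds the treewidth. On the other hand G contains the 3-clique {d, f, j}. A clique must lie in a single bag of any decomposition, so no decomposition can have width below 2. Therefore the treewidth is 2.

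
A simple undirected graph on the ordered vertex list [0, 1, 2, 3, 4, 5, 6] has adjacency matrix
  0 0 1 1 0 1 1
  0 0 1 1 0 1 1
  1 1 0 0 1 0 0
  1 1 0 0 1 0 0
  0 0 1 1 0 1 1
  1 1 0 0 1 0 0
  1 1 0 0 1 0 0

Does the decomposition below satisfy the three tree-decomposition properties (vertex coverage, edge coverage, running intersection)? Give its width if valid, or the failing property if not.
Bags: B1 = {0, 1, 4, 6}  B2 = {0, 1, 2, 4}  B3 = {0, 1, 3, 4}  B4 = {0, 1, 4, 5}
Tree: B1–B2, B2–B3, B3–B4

Every vertex of G appears in some bag (union = {0, 1, 2, 3, 4, 5, 6}); every edge is covered by a bag; and for each vertex v the set of bags containing v is connected in the bag tree. The decomposition is therefore valid. The largest bag has 4 vertices, so the width is 3.

Yes; width 3.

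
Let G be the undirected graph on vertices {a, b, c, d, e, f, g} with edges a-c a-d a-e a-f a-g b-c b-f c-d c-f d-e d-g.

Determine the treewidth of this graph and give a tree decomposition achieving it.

Every bag has size at most 3, so the width is 3 − 1 = 2 and tw(G) ≤ 2. On the other hand G contains the 3-clique {a, d, g}. A clique must lie in a single bag of any decomposition, so no decomposition can have width below 2. Hence tw(G) = 2 exactly.

Treewidth 2.
One such decomposition:
Bags: B1 = {a, c, f}  B2 = {b, c, f}  B3 = {a, c, d}  B4 = {a, d, e}  B5 = {a, d, g}
Tree: B1–B2, B1–B3, B3–B4, B3–B5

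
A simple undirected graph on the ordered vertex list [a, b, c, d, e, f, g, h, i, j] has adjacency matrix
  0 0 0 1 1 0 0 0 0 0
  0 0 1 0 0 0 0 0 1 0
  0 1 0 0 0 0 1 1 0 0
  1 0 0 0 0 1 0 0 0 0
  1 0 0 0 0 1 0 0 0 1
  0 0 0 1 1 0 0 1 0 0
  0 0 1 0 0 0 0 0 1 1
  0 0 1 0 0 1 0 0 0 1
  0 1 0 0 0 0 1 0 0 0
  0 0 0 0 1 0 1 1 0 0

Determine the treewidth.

A width-2 tree decomposition is:
Bags: B1 = {a, d, f}  B2 = {a, e, f}  B3 = {e, f, h}  B4 = {e, h, j}  B5 = {c, h, j}  B6 = {c, g, j}  B7 = {b, c, g}  B8 = {b, g, i}
Tree: B1–B2, B2–B3, B3–B4, B4–B5, B5–B6, B6–B7, B7–B8
Each bag holds 3 vertices, so the decomposition has width 2, which upper-bounds the treewidth. The edges d–a–e–f–d form a cycle, so G is not a tree and its treewidth is at least 2. Therefore the treewidth is 2.

2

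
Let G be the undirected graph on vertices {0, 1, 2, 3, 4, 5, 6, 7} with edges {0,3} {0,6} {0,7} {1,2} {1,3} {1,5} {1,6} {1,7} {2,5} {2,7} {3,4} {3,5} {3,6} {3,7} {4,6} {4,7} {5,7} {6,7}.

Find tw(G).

3

A width-3 tree decomposition is:
Bags: B1 = {0, 3, 6, 7}  B2 = {1, 3, 6, 7}  B3 = {1, 3, 5, 7}  B4 = {3, 4, 6, 7}  B5 = {1, 2, 5, 7}
Tree: B1–B2, B2–B3, B1–B4, B3–B5
Every bag has size at most 4, so the width is 4 − 1 = 3 and tw(G) ≤ 3. For the lower bound, the 4 vertices {1, 2, 5, 7} are pairwise adjacent, and any tree decomposition puts a clique entirely inside one bag — forcing width ≥ 3. Therefore the treewidth is 3.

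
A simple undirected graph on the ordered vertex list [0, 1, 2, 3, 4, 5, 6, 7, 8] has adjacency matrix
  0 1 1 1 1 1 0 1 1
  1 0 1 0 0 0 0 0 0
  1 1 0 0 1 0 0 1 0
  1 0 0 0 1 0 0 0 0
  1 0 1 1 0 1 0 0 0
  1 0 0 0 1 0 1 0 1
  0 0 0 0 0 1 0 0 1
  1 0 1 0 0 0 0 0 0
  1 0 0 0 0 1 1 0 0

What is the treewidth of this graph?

2

A width-2 tree decomposition is:
Bags: B1 = {0, 3, 4}  B2 = {0, 2, 4}  B3 = {0, 2, 7}  B4 = {0, 4, 5}  B5 = {0, 1, 2}  B6 = {0, 5, 8}  B7 = {5, 6, 8}
Tree: B1–B2, B2–B3, B1–B4, B3–B5, B4–B6, B6–B7
Every bag has size at most 3, so the width is 3 − 1 = 2 and tw(G) ≤ 2. Conversely, {0, 5, 8} is a clique of size 3, and the vertices of any clique must share a bag in every tree decomposition; so some bag has ≥ 3 vertices and tw(G) ≥ 2. Therefore the treewidth is 2.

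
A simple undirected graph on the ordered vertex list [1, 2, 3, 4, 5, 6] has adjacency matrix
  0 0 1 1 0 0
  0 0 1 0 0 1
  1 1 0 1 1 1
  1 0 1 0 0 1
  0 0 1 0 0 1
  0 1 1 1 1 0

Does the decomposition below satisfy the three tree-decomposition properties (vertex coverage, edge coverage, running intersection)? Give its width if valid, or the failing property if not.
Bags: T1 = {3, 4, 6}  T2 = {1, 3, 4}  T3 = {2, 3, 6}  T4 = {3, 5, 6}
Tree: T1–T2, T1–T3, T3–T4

Checking the three conditions: (i) the bags cover all of {1, 2, 3, 4, 5, 6}; (ii) for each edge, some bag contains both endpoints; (iii) the bags containing any fixed vertex form a subtree. All hold, so the decomposition is valid with width 3 − 1 = 2.

Yes; width 2.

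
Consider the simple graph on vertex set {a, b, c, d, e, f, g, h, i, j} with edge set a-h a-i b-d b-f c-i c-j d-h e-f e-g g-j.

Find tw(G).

A width-2 tree decomposition is:
Bags: B1 = {a, d, h}  B2 = {a, d, i}  B3 = {c, d, i}  B4 = {c, d, j}  B5 = {d, g, j}  B6 = {d, e, g}  B7 = {d, e, f}  B8 = {b, d, f}
Tree: B1–B2, B2–B3, B3–B4, B4–B5, B5–B6, B6–B7, B7–B8
Every bag has size at most 3, so the width is 3 − 1 = 2 and tw(G) ≤ 2. Since d–h–a–i–c–j–g–e–f–b–d is a cycle in G, G is not acyclic. Forests are exactly the graphs of treewidth ≤ 1, so tw(G) ≥ 2. Combining the bounds, tw(G) = 2.

2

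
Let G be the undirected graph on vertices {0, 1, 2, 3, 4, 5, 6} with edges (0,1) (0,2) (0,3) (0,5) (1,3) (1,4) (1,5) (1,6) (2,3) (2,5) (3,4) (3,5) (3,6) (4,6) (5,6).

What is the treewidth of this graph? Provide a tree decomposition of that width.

Treewidth 3.
Bags: B1 = {1, 3, 5, 6}  B2 = {1, 3, 4, 6}  B3 = {0, 1, 3, 5}  B4 = {0, 2, 3, 5}
Tree: B1–B2, B1–B3, B3–B4

Each bag holds 4 vertices, so the decomposition has width 3, which upper-bounds the treewidth. On the other hand G contains the 4-clique {1, 3, 4, 6}. A clique must lie in a single bag of any decomposition, so no decomposition can have width below 3. Therefore the treewidth is 3.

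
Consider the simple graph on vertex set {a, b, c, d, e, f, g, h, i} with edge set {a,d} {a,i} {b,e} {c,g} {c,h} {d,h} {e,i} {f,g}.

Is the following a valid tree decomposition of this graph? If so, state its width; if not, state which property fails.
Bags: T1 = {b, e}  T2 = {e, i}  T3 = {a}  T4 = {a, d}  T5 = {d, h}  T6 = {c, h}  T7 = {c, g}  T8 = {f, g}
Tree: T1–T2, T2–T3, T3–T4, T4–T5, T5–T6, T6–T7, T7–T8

No — edge (i,a) lies in no bag.

A tree decomposition must satisfy three properties: every vertex lies in some bag; for every edge, both endpoints lie together in some bag; and for every vertex, the bags containing it form a connected subtree. Here edge (i,a) lies in no bag, so the decomposition is invalid.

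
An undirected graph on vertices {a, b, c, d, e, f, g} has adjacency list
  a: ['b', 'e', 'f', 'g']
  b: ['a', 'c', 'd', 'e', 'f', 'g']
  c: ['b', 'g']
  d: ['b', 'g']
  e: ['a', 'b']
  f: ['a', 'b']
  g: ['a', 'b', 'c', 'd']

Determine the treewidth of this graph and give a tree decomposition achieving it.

Treewidth 2.
Bags: B1 = {a, b, e}  B2 = {a, b, g}  B3 = {b, d, g}  B4 = {b, c, g}  B5 = {a, b, f}
Tree: B1–B2, B2–B3, B2–B4, B2–B5

The largest bag has 3 vertices, giving width 2; this decomposition certifies tw(G) ≤ 2. On the other hand G contains the 3-clique {b, d, g}. A clique must lie in a single bag of any decomposition, so no decomposition can have width below 2. Therefore the treewidth is 2.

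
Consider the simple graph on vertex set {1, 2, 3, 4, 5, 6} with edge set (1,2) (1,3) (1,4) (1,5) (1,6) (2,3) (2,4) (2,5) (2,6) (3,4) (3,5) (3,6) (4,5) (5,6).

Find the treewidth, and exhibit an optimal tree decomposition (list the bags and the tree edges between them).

Every bag has size at most 5, so the width is 5 − 1 = 4 and tw(G) ≤ 4. For the lower bound, the 5 vertices {1, 2, 3, 4, 5} are pairwise adjacent, and any tree decomposition puts a clique entirely inside one bag — forcing width ≥ 4. Combining the bounds, tw(G) = 4.

Treewidth 4.
Bags: B1 = {1, 2, 3, 4, 5}  B2 = {1, 2, 3, 5, 6}
Tree: B1–B2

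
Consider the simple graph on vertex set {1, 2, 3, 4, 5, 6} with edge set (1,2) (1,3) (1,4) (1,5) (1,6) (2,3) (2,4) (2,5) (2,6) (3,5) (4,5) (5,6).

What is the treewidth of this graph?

3

A width-3 tree decomposition is:
Bags: B1 = {1, 2, 5, 6}  B2 = {1, 2, 4, 5}  B3 = {1, 2, 3, 5}
Tree: B1–B2, B1–B3
The largest bag has 4 vertices, giving width 3; this decomposition certifies tw(G) ≤ 3. Conversely, {1, 2, 3, 5} is a clique of size 4, and the vertices of any clique must share a bag in every tree decomposition; so some bag has ≥ 4 vertices and tw(G) ≥ 3. Therefore the treewidth is 3.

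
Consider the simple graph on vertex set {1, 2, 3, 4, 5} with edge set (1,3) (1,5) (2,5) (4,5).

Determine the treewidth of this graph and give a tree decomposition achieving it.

Treewidth 1.
One optimal decomposition is:
Bags: B1 = {1, 5}  B2 = {4, 5}  B3 = {1, 3}  B4 = {2, 5}
Tree: B1–B2, B1–B3, B1–B4

The largest bag has 2 vertices, giving width 1; this decomposition certifies tw(G) ≤ 1. G has an edge, so its treewidth is at least 1. Combining the bounds, tw(G) = 1.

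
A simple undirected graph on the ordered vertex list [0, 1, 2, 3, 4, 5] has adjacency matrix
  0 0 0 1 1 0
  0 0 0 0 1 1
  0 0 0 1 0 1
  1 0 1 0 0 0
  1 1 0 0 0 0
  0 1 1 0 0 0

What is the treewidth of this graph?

2

A width-2 tree decomposition is:
Bags: B1 = {0, 2, 3}  B2 = {0, 2, 5}  B3 = {0, 1, 5}  B4 = {0, 1, 4}
Tree: B1–B2, B2–B3, B3–B4
Every bag has size at most 3, so the width is 3 − 1 = 2 and tw(G) ≤ 2. For the lower bound, G contains the cycle 0–3–2–5–1–4–0, so G is not a forest; only forests have treewidth ≤ 1, hence tw(G) ≥ 2. Therefore the treewidth is 2.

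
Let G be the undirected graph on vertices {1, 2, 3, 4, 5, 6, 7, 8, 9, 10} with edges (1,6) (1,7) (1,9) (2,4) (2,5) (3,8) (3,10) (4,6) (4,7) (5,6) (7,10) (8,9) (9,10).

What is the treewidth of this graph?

A width-2 tree decomposition is:
Bags: B1 = {2, 5, 6}  B2 = {2, 4, 6}  B3 = {1, 4, 6}  B4 = {1, 4, 7}  B5 = {1, 7, 9}  B6 = {7, 9, 10}  B7 = {8, 9, 10}  B8 = {3, 8, 10}
Tree: B1–B2, B2–B3, B3–B4, B4–B5, B5–B6, B6–B7, B7–B8
The largest bag has 3 vertices, giving width 2; this decomposition certifies tw(G) ≤ 2. Since 5–2–4–6–5 is a cycle in G, G is not acyclic. Forests are exactly the graphs of treewidth ≤ 1, so tw(G) ≥ 2. Combining the bounds, tw(G) = 2.

2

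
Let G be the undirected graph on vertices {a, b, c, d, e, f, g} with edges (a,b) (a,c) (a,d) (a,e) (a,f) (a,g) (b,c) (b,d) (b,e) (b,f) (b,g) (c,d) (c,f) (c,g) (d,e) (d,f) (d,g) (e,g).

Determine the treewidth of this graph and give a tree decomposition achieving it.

The largest bag has 5 vertices, giving width 4; this decomposition certifies tw(G) ≤ 4. Conversely, {a, b, d, e, g} is a clique of size 5, and the vertices of any clique must share a bag in every tree decomposition; so some bag has ≥ 5 vertices and tw(G) ≥ 4. The upper and lower bounds meet at 4, so that is the treewidth.

Treewidth 4.
One optimal decomposition is:
Bags: B1 = {a, b, c, d, f}  B2 = {a, b, c, d, g}  B3 = {a, b, d, e, g}
Tree: B1–B2, B2–B3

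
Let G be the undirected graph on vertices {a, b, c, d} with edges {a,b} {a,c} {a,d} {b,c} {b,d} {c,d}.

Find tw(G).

A width-3 tree decomposition is:
Bags: B1 = {a, b, c, d}
Tree: (single bag)
With just one bag of size 4, the width is 4 − 1 = 3, so tw(G) ≤ 3. On the other hand G contains the 4-clique {a, b, c, d}. A clique must lie in a single bag of any decomposition, so no decomposition can have width below 3. Therefore the treewidth is 3.

3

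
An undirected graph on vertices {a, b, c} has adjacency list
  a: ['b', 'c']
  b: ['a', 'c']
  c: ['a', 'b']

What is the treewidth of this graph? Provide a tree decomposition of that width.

A single bag containing all 3 vertices is trivially a valid decomposition of width 2. On the other hand G contains the 3-clique {a, b, c}. A clique must lie in a single bag of any decomposition, so no decomposition can have width below 2. Hence tw(G) = 2 exactly.

Treewidth 2.
Bags: B1 = {a, b, c}
Tree: (single bag)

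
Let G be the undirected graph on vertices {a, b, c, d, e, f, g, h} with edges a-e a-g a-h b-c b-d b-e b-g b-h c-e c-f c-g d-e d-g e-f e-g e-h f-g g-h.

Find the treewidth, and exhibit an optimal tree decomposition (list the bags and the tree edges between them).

Treewidth 3.
One such decomposition:
Bags: B1 = {b, e, g, h}  B2 = {a, e, g, h}  B3 = {b, c, e, g}  B4 = {b, d, e, g}  B5 = {c, e, f, g}
Tree: B1–B2, B1–B3, B1–B4, B3–B5

Each bag holds 4 vertices, so the decomposition has width 3, which upper-bounds the treewidth. Conversely, {a, e, g, h} is a clique of size 4, and the vertices of any clique must share a bag in every tree decomposition; so some bag has ≥ 4 vertices and tw(G) ≥ 3. Combining the bounds, tw(G) = 3.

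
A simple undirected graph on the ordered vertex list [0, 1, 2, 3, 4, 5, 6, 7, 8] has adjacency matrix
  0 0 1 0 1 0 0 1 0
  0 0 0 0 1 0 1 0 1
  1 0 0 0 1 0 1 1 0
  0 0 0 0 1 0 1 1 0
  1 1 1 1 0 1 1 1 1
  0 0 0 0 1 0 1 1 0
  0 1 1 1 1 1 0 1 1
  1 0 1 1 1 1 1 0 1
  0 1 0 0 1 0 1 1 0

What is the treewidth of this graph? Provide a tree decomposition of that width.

Every bag has size at most 4, so the width is 4 − 1 = 3 and tw(G) ≤ 3. Conversely, {0, 2, 4, 7} is a clique of size 4, and the vertices of any clique must share a bag in every tree decomposition; so some bag has ≥ 4 vertices and tw(G) ≥ 3. Therefore the treewidth is 3.

Treewidth 3.
One such decomposition:
Bags: B1 = {2, 4, 6, 7}  B2 = {4, 6, 7, 8}  B3 = {0, 2, 4, 7}  B4 = {1, 4, 6, 8}  B5 = {4, 5, 6, 7}  B6 = {3, 4, 6, 7}
Tree: B1–B2, B1–B3, B2–B4, B2–B5, B1–B6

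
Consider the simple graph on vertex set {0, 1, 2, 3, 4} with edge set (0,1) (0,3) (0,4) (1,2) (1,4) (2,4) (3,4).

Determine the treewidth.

2

A width-2 tree decomposition is:
Bags: B1 = {0, 1, 4}  B2 = {0, 3, 4}  B3 = {1, 2, 4}
Tree: B1–B2, B1–B3
The largest bag has 3 vertices, giving width 2; this decomposition certifies tw(G) ≤ 2. On the other hand G contains the 3-clique {0, 1, 4}. A clique must lie in a single bag of any decomposition, so no decomposition can have width below 2. Hence tw(G) = 2 exactly.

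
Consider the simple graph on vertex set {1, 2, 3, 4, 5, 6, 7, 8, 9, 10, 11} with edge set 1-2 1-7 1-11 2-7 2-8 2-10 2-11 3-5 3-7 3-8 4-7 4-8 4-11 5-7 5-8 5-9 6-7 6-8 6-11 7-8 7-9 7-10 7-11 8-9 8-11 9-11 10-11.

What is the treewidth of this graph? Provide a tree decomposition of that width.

Treewidth 3.
One such decomposition:
Bags: B1 = {7, 8, 9, 11}  B2 = {2, 7, 8, 11}  B3 = {6, 7, 8, 11}  B4 = {2, 7, 10, 11}  B5 = {4, 7, 8, 11}  B6 = {5, 7, 8, 9}  B7 = {3, 5, 7, 8}  B8 = {1, 2, 7, 11}
Tree: B1–B2, B1–B3, B2–B4, B1–B5, B1–B6, B6–B7, B2–B8

Every bag has size at most 4, so the width is 4 − 1 = 3 and tw(G) ≤ 3. Conversely, {7, 8, 9, 11} is a clique of size 4, and the vertices of any clique must share a bag in every tree decomposition; so some bag has ≥ 4 vertices and tw(G) ≥ 3. The upper and lower bounds meet at 3, so that is the treewidth.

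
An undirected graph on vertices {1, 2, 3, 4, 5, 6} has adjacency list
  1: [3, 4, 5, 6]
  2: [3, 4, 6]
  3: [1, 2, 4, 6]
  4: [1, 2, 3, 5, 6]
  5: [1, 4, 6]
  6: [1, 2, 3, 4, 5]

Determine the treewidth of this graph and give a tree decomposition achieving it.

Every bag has size at most 4, so the width is 4 − 1 = 3 and tw(G) ≤ 3. On the other hand G contains the 4-clique {1, 3, 4, 6}. A clique must lie in a single bag of any decomposition, so no decomposition can have width below 3. Hence tw(G) = 3 exactly.

Treewidth 3.
One optimal decomposition is:
Bags: B1 = {2, 3, 4, 6}  B2 = {1, 3, 4, 6}  B3 = {1, 4, 5, 6}
Tree: B1–B2, B2–B3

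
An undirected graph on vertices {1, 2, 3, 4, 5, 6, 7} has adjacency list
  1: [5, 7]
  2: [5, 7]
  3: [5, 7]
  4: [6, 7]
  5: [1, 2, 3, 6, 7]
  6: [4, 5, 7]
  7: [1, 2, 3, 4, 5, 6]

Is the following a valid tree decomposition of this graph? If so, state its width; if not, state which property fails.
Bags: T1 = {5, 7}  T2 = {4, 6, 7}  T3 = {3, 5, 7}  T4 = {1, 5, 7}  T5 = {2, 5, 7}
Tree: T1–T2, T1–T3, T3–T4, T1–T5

A tree decomposition must satisfy three properties: every vertex lies in some bag; for every edge, both endpoints lie together in some bag; and for every vertex, the bags containing it form a connected subtree. Here edge (6,5) lies in no bag, so the decomposition is invalid.

No — edge (6,5) lies in no bag.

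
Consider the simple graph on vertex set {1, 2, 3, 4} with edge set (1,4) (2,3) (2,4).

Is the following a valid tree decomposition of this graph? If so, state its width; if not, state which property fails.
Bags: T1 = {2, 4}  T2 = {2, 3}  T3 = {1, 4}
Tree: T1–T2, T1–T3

Yes; width 1.

Checking the three conditions: (i) the bags cover all of {1, 2, 3, 4}; (ii) for each edge, some bag contains both endpoints; (iii) the bags containing any fixed vertex form a subtree. All hold, so the decomposition is valid with width 2 − 1 = 1.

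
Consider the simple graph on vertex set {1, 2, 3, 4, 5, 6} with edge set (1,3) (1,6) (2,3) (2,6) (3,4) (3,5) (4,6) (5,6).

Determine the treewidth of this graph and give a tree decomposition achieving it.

Treewidth 2.
One such decomposition:
Bags: B1 = {3, 5, 6}  B2 = {3, 4, 6}  B3 = {2, 3, 6}  B4 = {1, 3, 6}
Tree: B1–B2, B2–B3, B3–B4

The largest bag has 3 vertices, giving width 2; this decomposition certifies tw(G) ≤ 2. For the lower bound, G contains the cycle 3–5–6–4–3, so G is not a forest; only forests have treewidth ≤ 1, hence tw(G) ≥ 2. Combining the bounds, tw(G) = 2.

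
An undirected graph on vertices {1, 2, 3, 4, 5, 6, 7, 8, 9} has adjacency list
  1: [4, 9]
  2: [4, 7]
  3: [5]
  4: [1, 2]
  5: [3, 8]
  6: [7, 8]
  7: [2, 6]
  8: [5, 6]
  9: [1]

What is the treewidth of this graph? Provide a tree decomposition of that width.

Every bag has size at most 2, so the width is 2 − 1 = 1 and tw(G) ≤ 1. Any graph with an edge has treewidth ≥ 1, and G has the edge 9–1. The upper and lower bounds meet at 1, so that is the treewidth.

Treewidth 1.
One optimal decomposition is:
Bags: B1 = {1, 9}  B2 = {1, 4}  B3 = {2, 4}  B4 = {2, 7}  B5 = {6, 7}  B6 = {6, 8}  B7 = {5, 8}  B8 = {3, 5}
Tree: B1–B2, B2–B3, B3–B4, B4–B5, B5–B6, B6–B7, B7–B8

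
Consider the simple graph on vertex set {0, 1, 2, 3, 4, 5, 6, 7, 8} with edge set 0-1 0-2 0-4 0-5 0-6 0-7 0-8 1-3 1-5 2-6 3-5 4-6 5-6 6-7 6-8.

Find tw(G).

A width-2 tree decomposition is:
Bags: B1 = {0, 6, 8}  B2 = {0, 2, 6}  B3 = {0, 6, 7}  B4 = {0, 4, 6}  B5 = {0, 5, 6}  B6 = {0, 1, 5}  B7 = {1, 3, 5}
Tree: B1–B2, B2–B3, B2–B4, B1–B5, B5–B6, B6–B7
The largest bag has 3 vertices, giving width 2; this decomposition certifies tw(G) ≤ 2. For the lower bound, the 3 vertices {0, 1, 5} are pairwise adjacent, and any tree decomposition puts a clique entirely inside one bag — forcing width ≥ 2. The upper and lower bounds meet at 2, so that is the treewidth.

2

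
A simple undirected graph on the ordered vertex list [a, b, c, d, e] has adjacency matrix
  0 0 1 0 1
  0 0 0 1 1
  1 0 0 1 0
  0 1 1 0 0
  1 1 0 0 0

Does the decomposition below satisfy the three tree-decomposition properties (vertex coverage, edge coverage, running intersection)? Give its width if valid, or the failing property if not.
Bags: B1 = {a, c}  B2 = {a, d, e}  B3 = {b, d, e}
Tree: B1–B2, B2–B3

No — edge (d,c) lies in no bag.

A tree decomposition must satisfy three properties: every vertex lies in some bag; for every edge, both endpoints lie together in some bag; and for every vertex, the bags containing it form a connected subtree. Here edge (d,c) lies in no bag, so the decomposition is invalid.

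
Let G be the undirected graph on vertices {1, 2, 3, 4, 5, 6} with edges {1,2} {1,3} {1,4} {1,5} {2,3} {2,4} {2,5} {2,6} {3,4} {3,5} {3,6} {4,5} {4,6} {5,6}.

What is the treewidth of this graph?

4

A width-4 tree decomposition is:
Bags: B1 = {1, 2, 3, 4, 5}  B2 = {2, 3, 4, 5, 6}
Tree: B1–B2
The largest bag has 5 vertices, giving width 4; this decomposition certifies tw(G) ≤ 4. For the lower bound, the 5 vertices {1, 2, 3, 4, 5} are pairwise adjacent, and any tree decomposition puts a clique entirely inside one bag — forcing width ≥ 4. Therefore the treewidth is 4.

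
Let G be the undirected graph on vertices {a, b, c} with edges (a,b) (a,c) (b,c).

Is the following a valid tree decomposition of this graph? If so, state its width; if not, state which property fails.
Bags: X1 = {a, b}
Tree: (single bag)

No — vertex c appears in no bag.

A tree decomposition must satisfy three properties: every vertex lies in some bag; for every edge, both endpoints lie together in some bag; and for every vertex, the bags containing it form a connected subtree. Here vertex c appears in no bag, so the decomposition is invalid.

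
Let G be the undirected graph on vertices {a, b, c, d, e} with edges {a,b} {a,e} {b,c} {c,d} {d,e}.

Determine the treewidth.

A width-2 tree decomposition is:
Bags: B1 = {a, b, e}  B2 = {b, c, e}  B3 = {c, d, e}
Tree: B1–B2, B2–B3
Each bag holds 3 vertices, so the decomposition has width 2, which upper-bounds the treewidth. Since e–a–b–c–d–e is a cycle in G, G is not acyclic. Forests are exactly the graphs of treewidth ≤ 1, so tw(G) ≥ 2. Combining the bounds, tw(G) = 2.

2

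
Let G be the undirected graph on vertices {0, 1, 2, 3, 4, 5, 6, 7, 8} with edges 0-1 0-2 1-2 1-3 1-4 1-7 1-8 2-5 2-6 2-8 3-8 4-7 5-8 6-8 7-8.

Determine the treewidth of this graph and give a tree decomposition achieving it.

Treewidth 2.
One optimal decomposition is:
Bags: B1 = {1, 7, 8}  B2 = {1, 4, 7}  B3 = {1, 3, 8}  B4 = {1, 2, 8}  B5 = {2, 6, 8}  B6 = {0, 1, 2}  B7 = {2, 5, 8}
Tree: B1–B2, B1–B3, B3–B4, B4–B5, B4–B6, B5–B7

Every bag has size at most 3, so the width is 3 − 1 = 2 and tw(G) ≤ 2. For the lower bound, the 3 vertices {0, 1, 2} are pairwise adjacent, and any tree decomposition puts a clique entirely inside one bag — forcing width ≥ 2. The upper and lower bounds meet at 2, so that is the treewidth.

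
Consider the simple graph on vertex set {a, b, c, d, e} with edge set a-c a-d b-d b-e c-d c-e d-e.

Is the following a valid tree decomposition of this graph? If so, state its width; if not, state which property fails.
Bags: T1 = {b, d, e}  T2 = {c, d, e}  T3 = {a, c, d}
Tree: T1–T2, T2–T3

Yes; width 2.

Every vertex of G appears in some bag (union = {a, b, c, d, e}); every edge is covered by a bag; and for each vertex v the set of bags containing v is connected in the bag tree. The decomposition is therefore valid. The largest bag has 3 vertices, so the width is 2.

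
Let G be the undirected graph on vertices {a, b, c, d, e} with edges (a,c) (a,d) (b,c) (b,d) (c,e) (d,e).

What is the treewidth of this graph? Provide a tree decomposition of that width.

Every bag has size at most 3, so the width is 3 − 1 = 2 and tw(G) ≤ 2. The edges c–b–d–a–c form a cycle, so G is not a tree and its treewidth is at least 2. Therefore the treewidth is 2.

Treewidth 2.
Bags: B1 = {b, c, d}  B2 = {a, c, d}  B3 = {c, d, e}
Tree: B1–B2, B2–B3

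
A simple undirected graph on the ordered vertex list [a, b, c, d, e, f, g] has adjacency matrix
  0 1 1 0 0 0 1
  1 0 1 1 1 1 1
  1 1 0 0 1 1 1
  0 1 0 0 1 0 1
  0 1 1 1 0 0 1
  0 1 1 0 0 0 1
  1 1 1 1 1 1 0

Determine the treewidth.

A width-3 tree decomposition is:
Bags: B1 = {b, c, e, g}  B2 = {b, d, e, g}  B3 = {b, c, f, g}  B4 = {a, b, c, g}
Tree: B1–B2, B1–B3, B3–B4
The largest bag has 4 vertices, giving width 3; this decomposition certifies tw(G) ≤ 3. Conversely, {b, d, e, g} is a clique of size 4, and the vertices of any clique must share a bag in every tree decomposition; so some bag has ≥ 4 vertices and tw(G) ≥ 3. Therefore the treewidth is 3.

3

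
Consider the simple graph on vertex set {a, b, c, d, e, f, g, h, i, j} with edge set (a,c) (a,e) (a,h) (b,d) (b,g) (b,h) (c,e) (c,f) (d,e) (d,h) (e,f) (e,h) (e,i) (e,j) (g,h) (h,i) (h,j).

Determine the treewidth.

A width-2 tree decomposition is:
Bags: B1 = {d, e, h}  B2 = {a, e, h}  B3 = {b, d, h}  B4 = {a, c, e}  B5 = {e, h, i}  B6 = {c, e, f}  B7 = {e, h, j}  B8 = {b, g, h}
Tree: B1–B2, B1–B3, B2–B4, B1–B5, B4–B6, B5–B7, B3–B8
The largest bag has 3 vertices, giving width 2; this decomposition certifies tw(G) ≤ 2. Conversely, {b, g, h} is a clique of size 3, and the vertices of any clique must share a bag in every tree decomposition; so some bag has ≥ 3 vertices and tw(G) ≥ 2. Hence tw(G) = 2 exactly.

2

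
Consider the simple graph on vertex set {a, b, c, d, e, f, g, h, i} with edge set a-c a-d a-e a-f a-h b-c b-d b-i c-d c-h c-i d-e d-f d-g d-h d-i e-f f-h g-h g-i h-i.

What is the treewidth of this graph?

A width-3 tree decomposition is:
Bags: B1 = {a, c, d, h}  B2 = {c, d, h, i}  B3 = {a, d, f, h}  B4 = {b, c, d, i}  B5 = {d, g, h, i}  B6 = {a, d, e, f}
Tree: B1–B2, B1–B3, B2–B4, B2–B5, B3–B6
The largest bag has 4 vertices, giving width 3; this decomposition certifies tw(G) ≤ 3. Conversely, {a, d, e, f} is a clique of size 4, and the vertices of any clique must share a bag in every tree decomposition; so some bag has ≥ 4 vertices and tw(G) ≥ 3. Combining the bounds, tw(G) = 3.

3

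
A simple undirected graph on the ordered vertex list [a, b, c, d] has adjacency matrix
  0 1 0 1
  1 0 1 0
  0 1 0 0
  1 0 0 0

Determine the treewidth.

A width-1 tree decomposition is:
Bags: B1 = {a, d}  B2 = {a, b}  B3 = {b, c}
Tree: B1–B2, B2–B3
Each bag holds 2 vertices, so the decomposition has width 1, which upper-bounds the treewidth. Since G has at least one edge (e.g. d–a), it is not an edgeless graph, so tw(G) ≥ 1. Combining the bounds, tw(G) = 1.

1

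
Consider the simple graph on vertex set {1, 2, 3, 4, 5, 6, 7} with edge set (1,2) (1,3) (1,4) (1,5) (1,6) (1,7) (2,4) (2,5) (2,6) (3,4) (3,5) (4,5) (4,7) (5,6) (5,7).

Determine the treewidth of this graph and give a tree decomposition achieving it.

Every bag has size at most 4, so the width is 4 − 1 = 3 and tw(G) ≤ 3. Conversely, {1, 2, 4, 5} is a clique of size 4, and the vertices of any clique must share a bag in every tree decomposition; so some bag has ≥ 4 vertices and tw(G) ≥ 3. Hence tw(G) = 3 exactly.

Treewidth 3.
One such decomposition:
Bags: B1 = {1, 2, 4, 5}  B2 = {1, 2, 5, 6}  B3 = {1, 3, 4, 5}  B4 = {1, 4, 5, 7}
Tree: B1–B2, B1–B3, B3–B4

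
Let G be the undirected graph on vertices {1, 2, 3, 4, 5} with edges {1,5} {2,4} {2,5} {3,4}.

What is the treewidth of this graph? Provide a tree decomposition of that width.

Each bag holds 2 vertices, so the decomposition has width 1, which upper-bounds the treewidth. Any graph with an edge has treewidth ≥ 1, and G has the edge 3–4. Combining the bounds, tw(G) = 1.

Treewidth 1.
One such decomposition:
Bags: B1 = {3, 4}  B2 = {2, 4}  B3 = {2, 5}  B4 = {1, 5}
Tree: B1–B2, B2–B3, B3–B4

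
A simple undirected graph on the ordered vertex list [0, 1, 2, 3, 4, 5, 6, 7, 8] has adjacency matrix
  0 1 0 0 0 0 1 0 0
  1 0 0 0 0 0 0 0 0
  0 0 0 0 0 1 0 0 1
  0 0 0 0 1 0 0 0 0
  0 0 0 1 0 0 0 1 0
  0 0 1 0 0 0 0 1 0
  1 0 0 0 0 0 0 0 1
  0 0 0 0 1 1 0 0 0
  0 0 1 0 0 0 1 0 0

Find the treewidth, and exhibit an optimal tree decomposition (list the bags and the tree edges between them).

Each bag holds 2 vertices, so the decomposition has width 1, which upper-bounds the treewidth. G has an edge, so its treewidth is at least 1. The upper and lower bounds meet at 1, so that is the treewidth.

Treewidth 1.
One optimal decomposition is:
Bags: B1 = {3, 4}  B2 = {4, 7}  B3 = {5, 7}  B4 = {2, 5}  B5 = {2, 8}  B6 = {6, 8}  B7 = {0, 6}  B8 = {0, 1}
Tree: B1–B2, B2–B3, B3–B4, B4–B5, B5–B6, B6–B7, B7–B8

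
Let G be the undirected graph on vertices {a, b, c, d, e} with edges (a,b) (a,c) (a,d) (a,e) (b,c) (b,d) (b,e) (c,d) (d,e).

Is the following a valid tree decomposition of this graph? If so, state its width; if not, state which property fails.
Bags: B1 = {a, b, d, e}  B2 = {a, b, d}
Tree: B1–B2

A tree decomposition must satisfy three properties: every vertex lies in some bag; for every edge, both endpoints lie together in some bag; and for every vertex, the bags containing it form a connected subtree. Here vertex c appears in no bag, so the decomposition is invalid.

No — vertex c appears in no bag.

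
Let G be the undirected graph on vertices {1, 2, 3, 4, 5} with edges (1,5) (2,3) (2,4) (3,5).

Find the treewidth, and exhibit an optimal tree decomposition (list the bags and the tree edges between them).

Every bag has size at most 2, so the width is 2 − 1 = 1 and tw(G) ≤ 1. G has an edge, so its treewidth is at least 1. Hence tw(G) = 1 exactly.

Treewidth 1.
One optimal decomposition is:
Bags: B1 = {1, 5}  B2 = {3, 5}  B3 = {2, 3}  B4 = {2, 4}
Tree: B1–B2, B2–B3, B3–B4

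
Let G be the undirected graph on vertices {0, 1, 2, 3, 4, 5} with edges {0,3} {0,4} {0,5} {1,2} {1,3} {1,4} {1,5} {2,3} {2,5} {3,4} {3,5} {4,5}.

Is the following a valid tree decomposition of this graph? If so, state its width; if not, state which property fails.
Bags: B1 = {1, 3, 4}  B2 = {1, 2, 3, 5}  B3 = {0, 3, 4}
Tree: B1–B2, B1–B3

A tree decomposition must satisfy three properties: every vertex lies in some bag; for every edge, both endpoints lie together in some bag; and for every vertex, the bags containing it form a connected subtree. Here edge (5,4) lies in no bag, so the decomposition is invalid.

No — edge (5,4) lies in no bag.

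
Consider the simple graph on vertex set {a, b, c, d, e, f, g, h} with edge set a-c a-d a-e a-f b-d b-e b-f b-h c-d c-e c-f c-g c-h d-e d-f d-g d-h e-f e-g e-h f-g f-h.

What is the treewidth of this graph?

A width-4 tree decomposition is:
Bags: B1 = {c, d, e, f, h}  B2 = {a, c, d, e, f}  B3 = {c, d, e, f, g}  B4 = {b, d, e, f, h}
Tree: B1–B2, B1–B3, B1–B4
Each bag holds 5 vertices, so the decomposition has width 4, which upper-bounds the treewidth. Conversely, {c, d, e, f, g} is a clique of size 5, and the vertices of any clique must share a bag in every tree decomposition; so some bag has ≥ 5 vertices and tw(G) ≥ 4. Therefore the treewidth is 4.

4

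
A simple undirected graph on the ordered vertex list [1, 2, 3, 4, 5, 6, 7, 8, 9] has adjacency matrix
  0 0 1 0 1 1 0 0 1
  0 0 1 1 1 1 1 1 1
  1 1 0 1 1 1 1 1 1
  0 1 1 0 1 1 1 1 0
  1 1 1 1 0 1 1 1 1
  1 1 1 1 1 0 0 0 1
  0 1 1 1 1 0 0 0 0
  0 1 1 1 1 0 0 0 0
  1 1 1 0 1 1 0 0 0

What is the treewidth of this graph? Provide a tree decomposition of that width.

Each bag holds 5 vertices, so the decomposition has width 4, which upper-bounds the treewidth. On the other hand G contains the 5-clique {1, 3, 5, 6, 9}. A clique must lie in a single bag of any decomposition, so no decomposition can have width below 4. The upper and lower bounds meet at 4, so that is the treewidth.

Treewidth 4.
Bags: B1 = {2, 3, 5, 6, 9}  B2 = {1, 3, 5, 6, 9}  B3 = {2, 3, 4, 5, 6}  B4 = {2, 3, 4, 5, 7}  B5 = {2, 3, 4, 5, 8}
Tree: B1–B2, B1–B3, B3–B4, B4–B5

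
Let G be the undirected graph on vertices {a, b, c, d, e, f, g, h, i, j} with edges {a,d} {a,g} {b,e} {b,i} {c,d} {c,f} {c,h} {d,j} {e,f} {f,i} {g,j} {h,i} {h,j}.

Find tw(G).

2

A width-2 tree decomposition is:
Bags: B1 = {a, d, g}  B2 = {d, g, j}  B3 = {c, d, j}  B4 = {c, h, j}  B5 = {c, f, h}  B6 = {f, h, i}  B7 = {e, f, i}  B8 = {b, e, i}
Tree: B1–B2, B2–B3, B3–B4, B4–B5, B5–B6, B6–B7, B7–B8
The largest bag has 3 vertices, giving width 2; this decomposition certifies tw(G) ≤ 2. Since a–g–j–d–a is a cycle in G, G is not acyclic. Forests are exactly the graphs of treewidth ≤ 1, so tw(G) ≥ 2. Combining the bounds, tw(G) = 2.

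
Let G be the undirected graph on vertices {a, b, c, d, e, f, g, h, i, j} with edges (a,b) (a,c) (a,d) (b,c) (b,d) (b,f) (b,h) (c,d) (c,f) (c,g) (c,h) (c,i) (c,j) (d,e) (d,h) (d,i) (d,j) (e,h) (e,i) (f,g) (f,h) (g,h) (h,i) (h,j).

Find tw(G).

3

A width-3 tree decomposition is:
Bags: B1 = {b, c, d, h}  B2 = {c, d, h, i}  B3 = {c, d, h, j}  B4 = {a, b, c, d}  B5 = {b, c, f, h}  B6 = {c, f, g, h}  B7 = {d, e, h, i}
Tree: B1–B2, B2–B3, B1–B4, B1–B5, B5–B6, B2–B7
The largest bag has 4 vertices, giving width 3; this decomposition certifies tw(G) ≤ 3. On the other hand G contains the 4-clique {d, e, h, i}. A clique must lie in a single bag of any decomposition, so no decomposition can have width below 3. Therefore the treewidth is 3.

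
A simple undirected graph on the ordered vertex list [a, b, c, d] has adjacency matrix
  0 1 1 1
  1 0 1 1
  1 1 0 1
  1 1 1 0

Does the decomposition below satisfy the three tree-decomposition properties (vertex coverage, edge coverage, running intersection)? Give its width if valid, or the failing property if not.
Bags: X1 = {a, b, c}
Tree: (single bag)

No — vertex d appears in no bag.

A tree decomposition must satisfy three properties: every vertex lies in some bag; for every edge, both endpoints lie together in some bag; and for every vertex, the bags containing it form a connected subtree. Here vertex d appears in no bag, so the decomposition is invalid.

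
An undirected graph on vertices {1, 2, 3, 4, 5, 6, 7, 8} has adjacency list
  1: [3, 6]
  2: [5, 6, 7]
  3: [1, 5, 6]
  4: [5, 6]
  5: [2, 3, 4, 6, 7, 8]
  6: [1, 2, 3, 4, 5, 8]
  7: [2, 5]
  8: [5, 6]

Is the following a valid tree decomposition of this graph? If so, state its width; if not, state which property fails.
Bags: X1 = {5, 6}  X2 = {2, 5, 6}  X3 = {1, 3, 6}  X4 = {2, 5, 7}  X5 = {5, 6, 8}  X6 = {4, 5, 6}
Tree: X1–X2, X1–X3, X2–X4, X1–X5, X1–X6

A tree decomposition must satisfy three properties: every vertex lies in some bag; for every edge, both endpoints lie together in some bag; and for every vertex, the bags containing it form a connected subtree. Here edge (3,5) lies in no bag, so the decomposition is invalid.

No — edge (3,5) lies in no bag.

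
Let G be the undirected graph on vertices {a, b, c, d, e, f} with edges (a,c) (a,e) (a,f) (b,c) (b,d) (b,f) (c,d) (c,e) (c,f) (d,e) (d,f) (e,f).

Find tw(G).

3

A width-3 tree decomposition is:
Bags: B1 = {c, d, e, f}  B2 = {a, c, e, f}  B3 = {b, c, d, f}
Tree: B1–B2, B1–B3
Every bag has size at most 4, so the width is 4 − 1 = 3 and tw(G) ≤ 3. On the other hand G contains the 4-clique {c, d, e, f}. A clique must lie in a single bag of any decomposition, so no decomposition can have width below 3. Combining the bounds, tw(G) = 3.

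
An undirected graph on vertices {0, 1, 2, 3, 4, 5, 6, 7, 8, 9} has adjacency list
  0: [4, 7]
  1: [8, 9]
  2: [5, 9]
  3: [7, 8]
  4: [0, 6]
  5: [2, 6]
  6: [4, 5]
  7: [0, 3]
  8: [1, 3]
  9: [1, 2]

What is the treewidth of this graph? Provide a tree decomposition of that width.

The largest bag has 3 vertices, giving width 2; this decomposition certifies tw(G) ≤ 2. The edges 8–1–9–2–5–6–4–0–7–3–8 form a cycle, so G is not a tree and its treewidth is at least 2. Hence tw(G) = 2 exactly.

Treewidth 2.
One optimal decomposition is:
Bags: B1 = {1, 8, 9}  B2 = {2, 8, 9}  B3 = {2, 5, 8}  B4 = {5, 6, 8}  B5 = {4, 6, 8}  B6 = {0, 4, 8}  B7 = {0, 7, 8}  B8 = {3, 7, 8}
Tree: B1–B2, B2–B3, B3–B4, B4–B5, B5–B6, B6–B7, B7–B8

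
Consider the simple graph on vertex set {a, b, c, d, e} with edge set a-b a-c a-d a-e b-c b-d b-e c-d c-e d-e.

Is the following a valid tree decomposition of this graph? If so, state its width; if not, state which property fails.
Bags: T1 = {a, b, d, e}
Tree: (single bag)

No — vertex c appears in no bag.

A tree decomposition must satisfy three properties: every vertex lies in some bag; for every edge, both endpoints lie together in some bag; and for every vertex, the bags containing it form a connected subtree. Here vertex c appears in no bag, so the decomposition is invalid.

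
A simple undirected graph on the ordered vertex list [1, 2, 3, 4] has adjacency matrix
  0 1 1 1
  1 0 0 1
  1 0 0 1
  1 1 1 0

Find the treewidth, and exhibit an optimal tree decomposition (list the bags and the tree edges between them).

Treewidth 2.
One optimal decomposition is:
Bags: B1 = {1, 2, 4}  B2 = {1, 3, 4}
Tree: B1–B2

The largest bag has 3 vertices, giving width 2; this decomposition certifies tw(G) ≤ 2. On the other hand G contains the 3-clique {1, 2, 4}. A clique must lie in a single bag of any decomposition, so no decomposition can have width below 2. Therefore the treewidth is 2.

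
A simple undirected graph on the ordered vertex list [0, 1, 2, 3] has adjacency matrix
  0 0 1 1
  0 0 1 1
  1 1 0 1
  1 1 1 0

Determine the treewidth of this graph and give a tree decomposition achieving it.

Each bag holds 3 vertices, so the decomposition has width 2, which upper-bounds the treewidth. On the other hand G contains the 3-clique {0, 2, 3}. A clique must lie in a single bag of any decomposition, so no decomposition can have width below 2. Therefore the treewidth is 2.

Treewidth 2.
Bags: B1 = {1, 2, 3}  B2 = {0, 2, 3}
Tree: B1–B2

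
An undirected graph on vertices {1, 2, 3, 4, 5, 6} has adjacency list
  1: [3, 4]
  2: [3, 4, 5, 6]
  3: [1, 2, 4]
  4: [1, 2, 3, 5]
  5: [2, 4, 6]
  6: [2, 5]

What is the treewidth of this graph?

A width-2 tree decomposition is:
Bags: B1 = {1, 3, 4}  B2 = {2, 3, 4}  B3 = {2, 4, 5}  B4 = {2, 5, 6}
Tree: B1–B2, B2–B3, B3–B4
The largest bag has 3 vertices, giving width 2; this decomposition certifies tw(G) ≤ 2. On the other hand G contains the 3-clique {1, 3, 4}. A clique must lie in a single bag of any decomposition, so no decomposition can have width below 2. The upper and lower bounds meet at 2, so that is the treewidth.

2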